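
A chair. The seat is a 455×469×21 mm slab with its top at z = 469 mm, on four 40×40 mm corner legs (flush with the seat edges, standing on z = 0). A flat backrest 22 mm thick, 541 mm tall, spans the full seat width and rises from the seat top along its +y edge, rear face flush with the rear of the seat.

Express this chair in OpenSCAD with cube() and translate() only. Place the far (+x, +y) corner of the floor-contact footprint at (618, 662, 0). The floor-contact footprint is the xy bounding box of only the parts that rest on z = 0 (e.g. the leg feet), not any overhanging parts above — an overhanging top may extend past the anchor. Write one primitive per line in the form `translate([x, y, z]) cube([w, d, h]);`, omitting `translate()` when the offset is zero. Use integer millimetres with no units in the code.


translate([163, 193, 448]) cube([455, 469, 21]);
translate([163, 193, 0]) cube([40, 40, 448]);
translate([578, 193, 0]) cube([40, 40, 448]);
translate([163, 622, 0]) cube([40, 40, 448]);
translate([578, 622, 0]) cube([40, 40, 448]);
translate([163, 640, 469]) cube([455, 22, 541]);


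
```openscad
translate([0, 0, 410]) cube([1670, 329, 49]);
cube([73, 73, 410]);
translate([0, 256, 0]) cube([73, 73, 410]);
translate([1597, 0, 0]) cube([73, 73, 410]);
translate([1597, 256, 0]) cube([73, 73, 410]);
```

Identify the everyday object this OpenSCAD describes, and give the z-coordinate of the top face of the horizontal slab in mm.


A bench. The seat-top height is 459 mm.

A long slab on four corner posts — a bench. The slab sits at z = 410 with thickness 49, so the top is 410 + 49 = 459 mm.


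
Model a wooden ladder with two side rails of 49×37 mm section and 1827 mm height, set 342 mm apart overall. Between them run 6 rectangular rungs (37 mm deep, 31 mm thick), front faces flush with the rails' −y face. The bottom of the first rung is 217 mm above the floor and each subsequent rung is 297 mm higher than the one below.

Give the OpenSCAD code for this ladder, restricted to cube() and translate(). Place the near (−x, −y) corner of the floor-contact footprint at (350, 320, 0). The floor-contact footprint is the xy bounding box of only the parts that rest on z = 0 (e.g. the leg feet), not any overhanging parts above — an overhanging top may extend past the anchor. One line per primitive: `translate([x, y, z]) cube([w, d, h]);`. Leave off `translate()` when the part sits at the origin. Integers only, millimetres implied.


translate([350, 320, 0]) cube([49, 37, 1827]);
translate([643, 320, 0]) cube([49, 37, 1827]);
translate([399, 320, 217]) cube([244, 37, 31]);
translate([399, 320, 514]) cube([244, 37, 31]);
translate([399, 320, 811]) cube([244, 37, 31]);
translate([399, 320, 1108]) cube([244, 37, 31]);
translate([399, 320, 1405]) cube([244, 37, 31]);
translate([399, 320, 1702]) cube([244, 37, 31]);


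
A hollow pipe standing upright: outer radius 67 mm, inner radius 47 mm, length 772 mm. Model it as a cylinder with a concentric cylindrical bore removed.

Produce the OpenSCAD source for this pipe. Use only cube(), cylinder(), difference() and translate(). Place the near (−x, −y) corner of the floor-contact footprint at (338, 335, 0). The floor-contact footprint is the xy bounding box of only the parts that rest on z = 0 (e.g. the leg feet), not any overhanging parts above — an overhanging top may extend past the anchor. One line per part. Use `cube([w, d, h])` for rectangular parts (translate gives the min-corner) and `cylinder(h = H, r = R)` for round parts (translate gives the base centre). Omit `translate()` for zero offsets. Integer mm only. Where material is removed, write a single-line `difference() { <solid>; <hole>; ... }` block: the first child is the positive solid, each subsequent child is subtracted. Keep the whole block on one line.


difference() { translate([405, 402, 0]) cylinder(h = 772, r = 67); translate([405, 402, 0]) cylinder(h = 772, r = 47); }


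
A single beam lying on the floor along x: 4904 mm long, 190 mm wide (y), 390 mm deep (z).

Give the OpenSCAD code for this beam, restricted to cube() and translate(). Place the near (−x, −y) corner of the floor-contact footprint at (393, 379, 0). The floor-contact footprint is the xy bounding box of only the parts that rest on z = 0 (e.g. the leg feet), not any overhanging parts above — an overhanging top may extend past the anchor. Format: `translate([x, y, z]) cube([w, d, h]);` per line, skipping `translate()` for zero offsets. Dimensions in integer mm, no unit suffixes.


translate([393, 379, 0]) cube([4904, 190, 390]);


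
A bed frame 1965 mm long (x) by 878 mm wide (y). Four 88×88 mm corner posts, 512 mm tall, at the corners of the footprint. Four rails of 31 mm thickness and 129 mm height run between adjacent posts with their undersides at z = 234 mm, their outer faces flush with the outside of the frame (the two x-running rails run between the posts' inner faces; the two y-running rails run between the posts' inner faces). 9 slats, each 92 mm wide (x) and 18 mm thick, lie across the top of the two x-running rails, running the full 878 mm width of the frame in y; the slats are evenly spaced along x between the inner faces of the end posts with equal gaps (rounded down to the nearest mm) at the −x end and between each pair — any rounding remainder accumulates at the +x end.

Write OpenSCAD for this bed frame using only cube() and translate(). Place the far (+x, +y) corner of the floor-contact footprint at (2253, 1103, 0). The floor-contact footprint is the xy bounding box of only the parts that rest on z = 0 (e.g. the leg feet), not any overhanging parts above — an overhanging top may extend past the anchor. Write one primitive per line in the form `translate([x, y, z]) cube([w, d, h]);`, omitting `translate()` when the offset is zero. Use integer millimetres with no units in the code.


translate([288, 225, 0]) cube([88, 88, 512]);
translate([288, 1015, 0]) cube([88, 88, 512]);
translate([2165, 225, 0]) cube([88, 88, 512]);
translate([2165, 1015, 0]) cube([88, 88, 512]);
translate([376, 225, 234]) cube([1789, 31, 129]);
translate([376, 1072, 234]) cube([1789, 31, 129]);
translate([288, 313, 234]) cube([31, 702, 129]);
translate([2222, 313, 234]) cube([31, 702, 129]);
translate([472, 225, 363]) cube([92, 878, 18]);
translate([660, 225, 363]) cube([92, 878, 18]);
translate([848, 225, 363]) cube([92, 878, 18]);
translate([1036, 225, 363]) cube([92, 878, 18]);
translate([1224, 225, 363]) cube([92, 878, 18]);
translate([1412, 225, 363]) cube([92, 878, 18]);
translate([1600, 225, 363]) cube([92, 878, 18]);
translate([1788, 225, 363]) cube([92, 878, 18]);
translate([1976, 225, 363]) cube([92, 878, 18]);


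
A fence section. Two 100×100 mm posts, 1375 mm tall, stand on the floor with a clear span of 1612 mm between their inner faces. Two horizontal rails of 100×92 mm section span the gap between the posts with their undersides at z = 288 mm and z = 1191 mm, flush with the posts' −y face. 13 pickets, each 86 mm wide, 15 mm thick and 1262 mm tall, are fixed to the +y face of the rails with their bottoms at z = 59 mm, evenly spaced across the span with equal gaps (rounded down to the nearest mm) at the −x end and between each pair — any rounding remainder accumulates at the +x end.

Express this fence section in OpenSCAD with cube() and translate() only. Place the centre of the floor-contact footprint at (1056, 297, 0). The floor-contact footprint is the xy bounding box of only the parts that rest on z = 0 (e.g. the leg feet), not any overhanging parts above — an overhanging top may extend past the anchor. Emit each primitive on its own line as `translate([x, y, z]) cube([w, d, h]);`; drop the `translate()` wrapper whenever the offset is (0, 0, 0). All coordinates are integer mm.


translate([150, 247, 0]) cube([100, 100, 1375]);
translate([1862, 247, 0]) cube([100, 100, 1375]);
translate([250, 247, 288]) cube([1612, 100, 92]);
translate([250, 247, 1191]) cube([1612, 100, 92]);
translate([285, 347, 59]) cube([86, 15, 1262]);
translate([406, 347, 59]) cube([86, 15, 1262]);
translate([527, 347, 59]) cube([86, 15, 1262]);
translate([648, 347, 59]) cube([86, 15, 1262]);
translate([769, 347, 59]) cube([86, 15, 1262]);
translate([890, 347, 59]) cube([86, 15, 1262]);
translate([1011, 347, 59]) cube([86, 15, 1262]);
translate([1132, 347, 59]) cube([86, 15, 1262]);
translate([1253, 347, 59]) cube([86, 15, 1262]);
translate([1374, 347, 59]) cube([86, 15, 1262]);
translate([1495, 347, 59]) cube([86, 15, 1262]);
translate([1616, 347, 59]) cube([86, 15, 1262]);
translate([1737, 347, 59]) cube([86, 15, 1262]);


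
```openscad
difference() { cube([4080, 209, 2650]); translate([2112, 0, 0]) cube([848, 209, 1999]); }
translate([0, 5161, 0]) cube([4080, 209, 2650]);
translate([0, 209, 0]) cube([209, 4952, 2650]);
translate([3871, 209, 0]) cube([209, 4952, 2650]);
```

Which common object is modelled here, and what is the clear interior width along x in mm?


A single room. The interior width is 3662 mm.

Four walls enclosing a rectangle with a door in the front wall — a room. Outside width 4080 minus two 209 mm walls gives 3662 mm.


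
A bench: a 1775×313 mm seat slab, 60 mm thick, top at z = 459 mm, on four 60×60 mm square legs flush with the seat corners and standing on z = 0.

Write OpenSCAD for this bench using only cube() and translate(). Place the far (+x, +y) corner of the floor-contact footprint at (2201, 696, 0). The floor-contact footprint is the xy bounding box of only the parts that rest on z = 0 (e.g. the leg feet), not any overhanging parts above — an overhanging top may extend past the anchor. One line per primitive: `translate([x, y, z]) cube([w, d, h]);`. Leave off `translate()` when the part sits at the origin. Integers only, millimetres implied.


translate([426, 383, 399]) cube([1775, 313, 60]);
translate([426, 383, 0]) cube([60, 60, 399]);
translate([426, 636, 0]) cube([60, 60, 399]);
translate([2141, 383, 0]) cube([60, 60, 399]);
translate([2141, 636, 0]) cube([60, 60, 399]);


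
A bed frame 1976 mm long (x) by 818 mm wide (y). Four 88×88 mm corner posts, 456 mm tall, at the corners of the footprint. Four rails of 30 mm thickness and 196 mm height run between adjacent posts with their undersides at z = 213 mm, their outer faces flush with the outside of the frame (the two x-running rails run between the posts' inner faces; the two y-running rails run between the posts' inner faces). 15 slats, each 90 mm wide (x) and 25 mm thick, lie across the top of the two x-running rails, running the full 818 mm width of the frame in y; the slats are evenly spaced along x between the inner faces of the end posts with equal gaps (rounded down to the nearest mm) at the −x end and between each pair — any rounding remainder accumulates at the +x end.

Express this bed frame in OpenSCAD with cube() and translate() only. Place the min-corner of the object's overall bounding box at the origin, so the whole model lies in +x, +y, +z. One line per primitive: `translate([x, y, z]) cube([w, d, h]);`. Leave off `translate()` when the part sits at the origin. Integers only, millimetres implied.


cube([88, 88, 456]);
translate([0, 730, 0]) cube([88, 88, 456]);
translate([1888, 0, 0]) cube([88, 88, 456]);
translate([1888, 730, 0]) cube([88, 88, 456]);
translate([88, 0, 213]) cube([1800, 30, 196]);
translate([88, 788, 213]) cube([1800, 30, 196]);
translate([0, 88, 213]) cube([30, 642, 196]);
translate([1946, 88, 213]) cube([30, 642, 196]);
translate([116, 0, 409]) cube([90, 818, 25]);
translate([234, 0, 409]) cube([90, 818, 25]);
translate([352, 0, 409]) cube([90, 818, 25]);
translate([470, 0, 409]) cube([90, 818, 25]);
translate([588, 0, 409]) cube([90, 818, 25]);
translate([706, 0, 409]) cube([90, 818, 25]);
translate([824, 0, 409]) cube([90, 818, 25]);
translate([942, 0, 409]) cube([90, 818, 25]);
translate([1060, 0, 409]) cube([90, 818, 25]);
translate([1178, 0, 409]) cube([90, 818, 25]);
translate([1296, 0, 409]) cube([90, 818, 25]);
translate([1414, 0, 409]) cube([90, 818, 25]);
translate([1532, 0, 409]) cube([90, 818, 25]);
translate([1650, 0, 409]) cube([90, 818, 25]);
translate([1768, 0, 409]) cube([90, 818, 25]);


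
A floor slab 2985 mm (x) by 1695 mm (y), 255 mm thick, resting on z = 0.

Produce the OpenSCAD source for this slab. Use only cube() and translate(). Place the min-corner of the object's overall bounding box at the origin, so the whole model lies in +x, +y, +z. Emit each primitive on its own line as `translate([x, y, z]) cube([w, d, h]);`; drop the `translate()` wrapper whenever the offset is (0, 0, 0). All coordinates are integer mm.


cube([2985, 1695, 255]);


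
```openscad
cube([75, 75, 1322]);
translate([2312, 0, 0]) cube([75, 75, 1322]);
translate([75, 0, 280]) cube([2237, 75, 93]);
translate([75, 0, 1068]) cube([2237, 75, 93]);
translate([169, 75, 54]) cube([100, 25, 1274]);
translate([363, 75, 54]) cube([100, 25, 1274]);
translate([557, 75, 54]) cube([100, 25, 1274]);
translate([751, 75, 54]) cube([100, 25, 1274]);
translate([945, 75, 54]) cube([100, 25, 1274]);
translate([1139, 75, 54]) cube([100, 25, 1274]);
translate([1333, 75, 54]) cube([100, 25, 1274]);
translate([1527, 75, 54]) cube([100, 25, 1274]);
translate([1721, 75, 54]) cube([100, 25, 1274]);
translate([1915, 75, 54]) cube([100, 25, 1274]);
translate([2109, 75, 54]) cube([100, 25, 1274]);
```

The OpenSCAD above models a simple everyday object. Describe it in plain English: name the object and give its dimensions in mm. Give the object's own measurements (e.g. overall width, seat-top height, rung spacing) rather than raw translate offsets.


A fence section. Two 75×75 mm posts, 1322 mm tall, stand on the floor with a clear span of 2237 mm between their inner faces. Two horizontal rails of 75×93 mm section span the gap between the posts with their undersides at z = 280 mm and z = 1068 mm, flush with the posts' −y face. 11 pickets, each 100 mm wide, 25 mm thick and 1274 mm tall, are fixed to the +y face of the rails with their bottoms at z = 54 mm, spaced across the span with a 94 mm gap after the −x post and between neighbouring pickets, with 103 mm left before the +x post.


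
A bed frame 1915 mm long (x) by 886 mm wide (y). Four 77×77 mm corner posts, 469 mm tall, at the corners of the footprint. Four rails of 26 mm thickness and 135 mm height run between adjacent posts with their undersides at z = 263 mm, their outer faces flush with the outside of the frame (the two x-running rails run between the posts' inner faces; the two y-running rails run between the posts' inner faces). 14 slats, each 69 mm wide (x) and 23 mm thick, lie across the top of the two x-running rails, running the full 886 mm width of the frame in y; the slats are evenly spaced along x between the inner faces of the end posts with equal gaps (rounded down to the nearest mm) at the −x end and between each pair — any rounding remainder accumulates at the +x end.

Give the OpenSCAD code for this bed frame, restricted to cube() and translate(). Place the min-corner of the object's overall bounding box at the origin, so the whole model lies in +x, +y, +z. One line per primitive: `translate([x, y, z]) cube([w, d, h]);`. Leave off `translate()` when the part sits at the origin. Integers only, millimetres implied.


// slat z = rail_z + rail_h = 263 + 135 = 398
// slat gap = ⌊(1761 − 14·69) / 15⌋ = 53
cube([77, 77, 469]);
translate([0, 809, 0]) cube([77, 77, 469]);
translate([1838, 0, 0]) cube([77, 77, 469]);
translate([1838, 809, 0]) cube([77, 77, 469]);
translate([77, 0, 263]) cube([1761, 26, 135]);
translate([77, 860, 263]) cube([1761, 26, 135]);
translate([0, 77, 263]) cube([26, 732, 135]);
translate([1889, 77, 263]) cube([26, 732, 135]);
translate([130, 0, 398]) cube([69, 886, 23]);
translate([252, 0, 398]) cube([69, 886, 23]);
translate([374, 0, 398]) cube([69, 886, 23]);
translate([496, 0, 398]) cube([69, 886, 23]);
translate([618, 0, 398]) cube([69, 886, 23]);
translate([740, 0, 398]) cube([69, 886, 23]);
translate([862, 0, 398]) cube([69, 886, 23]);
translate([984, 0, 398]) cube([69, 886, 23]);
translate([1106, 0, 398]) cube([69, 886, 23]);
translate([1228, 0, 398]) cube([69, 886, 23]);
translate([1350, 0, 398]) cube([69, 886, 23]);
translate([1472, 0, 398]) cube([69, 886, 23]);
translate([1594, 0, 398]) cube([69, 886, 23]);
translate([1716, 0, 398]) cube([69, 886, 23]);


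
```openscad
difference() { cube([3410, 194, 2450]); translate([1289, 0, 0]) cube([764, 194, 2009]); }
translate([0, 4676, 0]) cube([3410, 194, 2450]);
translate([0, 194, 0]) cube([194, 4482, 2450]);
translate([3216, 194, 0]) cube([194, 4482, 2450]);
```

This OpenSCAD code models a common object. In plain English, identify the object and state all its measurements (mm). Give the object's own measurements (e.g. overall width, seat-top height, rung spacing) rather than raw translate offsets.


A single room: four walls, each 2450 mm tall and 194 mm thick, enclosing an outside footprint 3410×4870 mm (x × y), no floor or roof. The front and back walls (−y and +y sides) run the full x-width; the side walls fit between their inner faces. A door opening 764 mm wide and 2009 mm tall is cut through the front wall from the floor up, its −x edge 1289 mm from the wall's −x end.


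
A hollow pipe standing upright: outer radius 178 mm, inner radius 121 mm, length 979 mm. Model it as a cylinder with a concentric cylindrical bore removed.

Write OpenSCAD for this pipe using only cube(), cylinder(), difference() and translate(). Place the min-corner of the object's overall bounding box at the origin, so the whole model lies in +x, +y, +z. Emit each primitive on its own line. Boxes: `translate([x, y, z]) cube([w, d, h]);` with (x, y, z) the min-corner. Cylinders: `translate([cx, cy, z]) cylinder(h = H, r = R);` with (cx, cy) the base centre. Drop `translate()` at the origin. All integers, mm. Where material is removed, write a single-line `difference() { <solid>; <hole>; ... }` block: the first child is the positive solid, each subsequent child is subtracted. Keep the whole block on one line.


difference() { translate([178, 178, 0]) cylinder(h = 979, r = 178); translate([178, 178, 0]) cylinder(h = 979, r = 121); }


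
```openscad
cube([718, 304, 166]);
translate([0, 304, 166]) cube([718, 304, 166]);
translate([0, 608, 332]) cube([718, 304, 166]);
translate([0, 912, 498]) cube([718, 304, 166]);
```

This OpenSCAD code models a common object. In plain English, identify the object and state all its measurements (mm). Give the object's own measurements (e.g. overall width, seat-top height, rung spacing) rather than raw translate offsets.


A straight staircase of 4 solid steps. Each step is 718 mm wide (x), 304 mm deep (y, the going) and 166 mm tall (the rise). The first step rests on the floor; each subsequent step sits one going further in +y and one rise higher in +z, directly behind and above the previous step with no overlap.


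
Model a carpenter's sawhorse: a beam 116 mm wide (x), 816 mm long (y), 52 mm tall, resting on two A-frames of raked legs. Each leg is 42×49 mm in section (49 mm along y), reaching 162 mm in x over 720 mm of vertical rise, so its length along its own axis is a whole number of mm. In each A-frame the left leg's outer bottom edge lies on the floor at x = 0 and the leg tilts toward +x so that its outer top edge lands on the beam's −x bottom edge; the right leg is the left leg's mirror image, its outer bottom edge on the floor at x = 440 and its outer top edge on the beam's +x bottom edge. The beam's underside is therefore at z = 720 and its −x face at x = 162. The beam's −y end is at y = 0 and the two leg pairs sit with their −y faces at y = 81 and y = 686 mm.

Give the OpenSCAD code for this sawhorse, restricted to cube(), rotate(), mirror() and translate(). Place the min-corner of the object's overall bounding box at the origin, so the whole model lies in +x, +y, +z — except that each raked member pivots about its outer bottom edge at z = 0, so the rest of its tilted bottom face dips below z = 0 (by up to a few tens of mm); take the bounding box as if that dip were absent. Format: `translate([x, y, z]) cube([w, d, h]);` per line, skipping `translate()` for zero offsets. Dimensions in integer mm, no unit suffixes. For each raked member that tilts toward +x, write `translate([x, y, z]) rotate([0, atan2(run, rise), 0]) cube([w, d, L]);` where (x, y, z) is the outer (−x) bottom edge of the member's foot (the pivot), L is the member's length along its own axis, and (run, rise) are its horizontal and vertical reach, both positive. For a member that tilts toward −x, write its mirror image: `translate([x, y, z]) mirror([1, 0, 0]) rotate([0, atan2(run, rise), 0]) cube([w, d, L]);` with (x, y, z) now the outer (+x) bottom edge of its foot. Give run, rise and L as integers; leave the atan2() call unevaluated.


// leg length = √(162² + 720²) = 738
// right-leg outer foot x = 2·162 + 116 = 440
// beam min-corner = (162, 0, 720)
translate([162, 0, 720]) cube([116, 816, 52]);
translate([0, 81, 0]) rotate([0, atan2(162, 720), 0]) cube([42, 49, 738]);
translate([440, 81, 0]) mirror([1, 0, 0]) rotate([0, atan2(162, 720), 0]) cube([42, 49, 738]);
translate([0, 686, 0]) rotate([0, atan2(162, 720), 0]) cube([42, 49, 738]);
translate([440, 686, 0]) mirror([1, 0, 0]) rotate([0, atan2(162, 720), 0]) cube([42, 49, 738]);


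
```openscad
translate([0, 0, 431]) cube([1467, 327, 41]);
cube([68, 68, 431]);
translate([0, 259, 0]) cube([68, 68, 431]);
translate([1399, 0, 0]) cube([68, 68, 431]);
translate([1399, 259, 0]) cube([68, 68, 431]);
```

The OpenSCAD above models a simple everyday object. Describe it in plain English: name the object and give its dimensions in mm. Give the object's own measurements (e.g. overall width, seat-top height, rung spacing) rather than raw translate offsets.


A long wooden bench with a 1467 mm (x) × 327 mm (y) seat, 41 mm thick, its top surface 472 mm above the floor. Four 68 mm square legs at the seat corners, flush with the edges, run from z = 0 to the seat underside.


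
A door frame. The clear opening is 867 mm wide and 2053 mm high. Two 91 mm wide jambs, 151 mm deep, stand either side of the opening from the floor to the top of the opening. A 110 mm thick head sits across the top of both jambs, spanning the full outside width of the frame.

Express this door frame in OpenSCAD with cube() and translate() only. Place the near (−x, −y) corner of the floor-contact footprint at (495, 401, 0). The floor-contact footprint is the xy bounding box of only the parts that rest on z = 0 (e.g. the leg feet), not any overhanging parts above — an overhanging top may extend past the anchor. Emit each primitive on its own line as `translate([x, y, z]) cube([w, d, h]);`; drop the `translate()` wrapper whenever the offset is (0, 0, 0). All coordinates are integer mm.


translate([495, 401, 0]) cube([91, 151, 2053]);
translate([1453, 401, 0]) cube([91, 151, 2053]);
translate([495, 401, 2053]) cube([1049, 151, 110]);


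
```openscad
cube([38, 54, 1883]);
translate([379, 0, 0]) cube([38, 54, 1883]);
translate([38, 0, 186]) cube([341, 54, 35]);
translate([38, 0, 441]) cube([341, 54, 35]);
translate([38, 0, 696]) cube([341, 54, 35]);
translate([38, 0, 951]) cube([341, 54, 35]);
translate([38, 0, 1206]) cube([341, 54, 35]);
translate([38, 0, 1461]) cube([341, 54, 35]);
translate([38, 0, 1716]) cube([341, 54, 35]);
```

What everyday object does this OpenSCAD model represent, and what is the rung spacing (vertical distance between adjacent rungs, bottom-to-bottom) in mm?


A ladder. The rung spacing is 255 mm.

Two tall 38×54 posts with 7 short bars between them — a ladder. Adjacent rungs sit at z = 186 and z = 441, so the spacing is 441 − 186 = 255 mm.


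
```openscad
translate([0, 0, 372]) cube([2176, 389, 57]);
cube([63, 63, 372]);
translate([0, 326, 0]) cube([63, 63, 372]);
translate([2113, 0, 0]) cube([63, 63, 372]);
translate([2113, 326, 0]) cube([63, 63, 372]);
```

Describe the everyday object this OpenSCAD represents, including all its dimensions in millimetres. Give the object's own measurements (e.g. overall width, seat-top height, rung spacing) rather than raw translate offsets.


A long wooden bench with a 2176 mm (x) × 389 mm (y) seat, 57 mm thick, its top surface 429 mm above the floor. Four 63 mm square legs at the seat corners, flush with the edges, run from z = 0 to the seat underside.


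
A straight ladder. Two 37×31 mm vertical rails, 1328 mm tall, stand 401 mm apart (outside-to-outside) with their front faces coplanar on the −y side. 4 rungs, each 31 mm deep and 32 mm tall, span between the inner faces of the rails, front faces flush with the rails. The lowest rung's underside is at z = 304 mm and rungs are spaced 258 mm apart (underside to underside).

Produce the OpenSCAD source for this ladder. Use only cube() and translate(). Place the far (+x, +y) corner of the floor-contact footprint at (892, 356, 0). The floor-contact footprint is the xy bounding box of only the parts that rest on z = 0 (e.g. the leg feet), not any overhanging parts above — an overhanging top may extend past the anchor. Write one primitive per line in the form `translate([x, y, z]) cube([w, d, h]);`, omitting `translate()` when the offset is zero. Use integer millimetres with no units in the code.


translate([491, 325, 0]) cube([37, 31, 1328]);
translate([855, 325, 0]) cube([37, 31, 1328]);
translate([528, 325, 304]) cube([327, 31, 32]);
translate([528, 325, 562]) cube([327, 31, 32]);
translate([528, 325, 820]) cube([327, 31, 32]);
translate([528, 325, 1078]) cube([327, 31, 32]);


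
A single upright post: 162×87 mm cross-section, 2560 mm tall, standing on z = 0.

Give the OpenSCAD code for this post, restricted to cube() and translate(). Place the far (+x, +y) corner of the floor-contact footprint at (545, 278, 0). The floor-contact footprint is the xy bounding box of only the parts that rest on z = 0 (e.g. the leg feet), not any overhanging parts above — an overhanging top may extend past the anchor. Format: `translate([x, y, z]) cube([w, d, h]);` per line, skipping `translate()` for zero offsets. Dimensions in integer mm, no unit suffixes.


translate([383, 191, 0]) cube([162, 87, 2560]);


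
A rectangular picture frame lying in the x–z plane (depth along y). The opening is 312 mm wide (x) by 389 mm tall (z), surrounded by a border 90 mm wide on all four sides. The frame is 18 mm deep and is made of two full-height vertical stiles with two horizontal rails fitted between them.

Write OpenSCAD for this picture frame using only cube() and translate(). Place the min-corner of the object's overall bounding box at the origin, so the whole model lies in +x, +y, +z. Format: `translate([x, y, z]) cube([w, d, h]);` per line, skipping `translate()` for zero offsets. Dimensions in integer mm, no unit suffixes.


cube([90, 18, 569]);
translate([402, 0, 0]) cube([90, 18, 569]);
translate([90, 0, 0]) cube([312, 18, 90]);
translate([90, 0, 479]) cube([312, 18, 90]);


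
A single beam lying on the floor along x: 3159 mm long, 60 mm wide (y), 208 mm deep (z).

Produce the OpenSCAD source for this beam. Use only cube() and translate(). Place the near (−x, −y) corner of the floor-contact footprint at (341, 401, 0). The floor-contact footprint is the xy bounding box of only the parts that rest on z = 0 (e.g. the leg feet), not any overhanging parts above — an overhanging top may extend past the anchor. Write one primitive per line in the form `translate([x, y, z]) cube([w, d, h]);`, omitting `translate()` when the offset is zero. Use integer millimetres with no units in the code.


translate([341, 401, 0]) cube([3159, 60, 208]);


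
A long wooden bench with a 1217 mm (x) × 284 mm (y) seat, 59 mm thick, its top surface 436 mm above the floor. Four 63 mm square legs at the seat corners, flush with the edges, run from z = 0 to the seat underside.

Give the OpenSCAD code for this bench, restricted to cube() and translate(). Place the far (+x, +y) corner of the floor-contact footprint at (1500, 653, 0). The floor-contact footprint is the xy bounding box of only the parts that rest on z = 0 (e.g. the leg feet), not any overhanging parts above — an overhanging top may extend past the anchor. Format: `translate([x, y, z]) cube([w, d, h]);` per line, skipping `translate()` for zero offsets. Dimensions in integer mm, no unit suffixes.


translate([283, 369, 377]) cube([1217, 284, 59]);
translate([283, 369, 0]) cube([63, 63, 377]);
translate([283, 590, 0]) cube([63, 63, 377]);
translate([1437, 369, 0]) cube([63, 63, 377]);
translate([1437, 590, 0]) cube([63, 63, 377]);


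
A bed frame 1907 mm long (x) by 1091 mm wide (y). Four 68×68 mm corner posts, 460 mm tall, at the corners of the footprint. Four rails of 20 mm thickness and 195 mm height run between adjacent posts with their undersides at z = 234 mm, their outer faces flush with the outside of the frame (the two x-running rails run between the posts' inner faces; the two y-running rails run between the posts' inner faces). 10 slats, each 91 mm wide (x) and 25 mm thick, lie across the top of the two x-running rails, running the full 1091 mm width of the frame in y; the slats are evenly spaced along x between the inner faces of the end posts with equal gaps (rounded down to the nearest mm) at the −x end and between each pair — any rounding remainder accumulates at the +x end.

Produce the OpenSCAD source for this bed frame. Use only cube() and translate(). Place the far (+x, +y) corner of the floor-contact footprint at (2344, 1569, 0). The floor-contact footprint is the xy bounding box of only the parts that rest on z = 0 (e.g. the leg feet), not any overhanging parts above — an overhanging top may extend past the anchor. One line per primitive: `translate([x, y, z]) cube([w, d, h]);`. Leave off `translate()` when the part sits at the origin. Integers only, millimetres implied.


translate([437, 478, 0]) cube([68, 68, 460]);
translate([437, 1501, 0]) cube([68, 68, 460]);
translate([2276, 478, 0]) cube([68, 68, 460]);
translate([2276, 1501, 0]) cube([68, 68, 460]);
translate([505, 478, 234]) cube([1771, 20, 195]);
translate([505, 1549, 234]) cube([1771, 20, 195]);
translate([437, 546, 234]) cube([20, 955, 195]);
translate([2324, 546, 234]) cube([20, 955, 195]);
translate([583, 478, 429]) cube([91, 1091, 25]);
translate([752, 478, 429]) cube([91, 1091, 25]);
translate([921, 478, 429]) cube([91, 1091, 25]);
translate([1090, 478, 429]) cube([91, 1091, 25]);
translate([1259, 478, 429]) cube([91, 1091, 25]);
translate([1428, 478, 429]) cube([91, 1091, 25]);
translate([1597, 478, 429]) cube([91, 1091, 25]);
translate([1766, 478, 429]) cube([91, 1091, 25]);
translate([1935, 478, 429]) cube([91, 1091, 25]);
translate([2104, 478, 429]) cube([91, 1091, 25]);


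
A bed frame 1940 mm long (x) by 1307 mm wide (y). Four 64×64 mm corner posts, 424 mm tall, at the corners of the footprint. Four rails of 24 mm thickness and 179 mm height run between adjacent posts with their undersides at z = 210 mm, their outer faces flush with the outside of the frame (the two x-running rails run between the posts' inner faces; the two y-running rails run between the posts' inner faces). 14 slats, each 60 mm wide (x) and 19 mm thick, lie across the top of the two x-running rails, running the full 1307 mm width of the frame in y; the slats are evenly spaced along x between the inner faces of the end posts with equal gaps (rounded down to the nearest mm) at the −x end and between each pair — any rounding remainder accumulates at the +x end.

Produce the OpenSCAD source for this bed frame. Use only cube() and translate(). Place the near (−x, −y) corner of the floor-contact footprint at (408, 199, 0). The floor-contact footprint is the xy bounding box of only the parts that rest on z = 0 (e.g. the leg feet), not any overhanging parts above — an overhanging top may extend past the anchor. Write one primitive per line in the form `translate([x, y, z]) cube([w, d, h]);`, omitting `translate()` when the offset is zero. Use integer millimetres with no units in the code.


translate([408, 199, 0]) cube([64, 64, 424]);
translate([408, 1442, 0]) cube([64, 64, 424]);
translate([2284, 199, 0]) cube([64, 64, 424]);
translate([2284, 1442, 0]) cube([64, 64, 424]);
translate([472, 199, 210]) cube([1812, 24, 179]);
translate([472, 1482, 210]) cube([1812, 24, 179]);
translate([408, 263, 210]) cube([24, 1179, 179]);
translate([2324, 263, 210]) cube([24, 1179, 179]);
translate([536, 199, 389]) cube([60, 1307, 19]);
translate([660, 199, 389]) cube([60, 1307, 19]);
translate([784, 199, 389]) cube([60, 1307, 19]);
translate([908, 199, 389]) cube([60, 1307, 19]);
translate([1032, 199, 389]) cube([60, 1307, 19]);
translate([1156, 199, 389]) cube([60, 1307, 19]);
translate([1280, 199, 389]) cube([60, 1307, 19]);
translate([1404, 199, 389]) cube([60, 1307, 19]);
translate([1528, 199, 389]) cube([60, 1307, 19]);
translate([1652, 199, 389]) cube([60, 1307, 19]);
translate([1776, 199, 389]) cube([60, 1307, 19]);
translate([1900, 199, 389]) cube([60, 1307, 19]);
translate([2024, 199, 389]) cube([60, 1307, 19]);
translate([2148, 199, 389]) cube([60, 1307, 19]);


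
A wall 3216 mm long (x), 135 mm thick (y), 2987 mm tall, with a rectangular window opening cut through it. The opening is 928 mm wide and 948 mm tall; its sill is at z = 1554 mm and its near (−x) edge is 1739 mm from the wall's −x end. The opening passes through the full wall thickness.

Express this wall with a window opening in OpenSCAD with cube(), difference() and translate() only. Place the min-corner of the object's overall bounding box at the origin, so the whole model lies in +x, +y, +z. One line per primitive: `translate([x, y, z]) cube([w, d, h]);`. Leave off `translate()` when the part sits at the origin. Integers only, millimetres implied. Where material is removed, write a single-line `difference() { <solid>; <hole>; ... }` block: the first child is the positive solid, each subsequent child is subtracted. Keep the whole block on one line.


difference() { cube([3216, 135, 2987]); translate([1739, 0, 1554]) cube([928, 135, 948]); }


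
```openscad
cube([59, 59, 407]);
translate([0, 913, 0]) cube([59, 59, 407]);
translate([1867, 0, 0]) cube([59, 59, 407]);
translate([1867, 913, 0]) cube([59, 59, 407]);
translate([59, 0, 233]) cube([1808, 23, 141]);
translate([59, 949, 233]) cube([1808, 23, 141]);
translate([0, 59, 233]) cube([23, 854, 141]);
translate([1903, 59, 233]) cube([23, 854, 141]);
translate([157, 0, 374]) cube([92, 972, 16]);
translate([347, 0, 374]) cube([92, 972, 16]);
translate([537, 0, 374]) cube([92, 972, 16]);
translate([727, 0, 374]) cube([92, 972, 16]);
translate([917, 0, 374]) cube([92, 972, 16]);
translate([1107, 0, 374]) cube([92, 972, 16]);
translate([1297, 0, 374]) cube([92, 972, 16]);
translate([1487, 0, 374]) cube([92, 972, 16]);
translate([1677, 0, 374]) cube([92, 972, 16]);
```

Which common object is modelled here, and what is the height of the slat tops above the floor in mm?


A bed frame. The slat-top height is 390 mm.

Four posts, four rails, and a row of slats — a bed frame. Slats sit on the rails at z = 233 + 141 = 374; with slat thickness 16, the top is 390 mm.


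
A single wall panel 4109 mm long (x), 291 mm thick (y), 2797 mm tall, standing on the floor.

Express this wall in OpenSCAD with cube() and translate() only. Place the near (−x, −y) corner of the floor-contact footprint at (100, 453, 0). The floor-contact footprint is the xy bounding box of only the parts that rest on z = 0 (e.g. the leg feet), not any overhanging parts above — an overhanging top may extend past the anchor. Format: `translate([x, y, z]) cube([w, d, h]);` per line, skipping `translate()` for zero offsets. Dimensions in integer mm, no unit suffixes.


translate([100, 453, 0]) cube([4109, 291, 2797]);


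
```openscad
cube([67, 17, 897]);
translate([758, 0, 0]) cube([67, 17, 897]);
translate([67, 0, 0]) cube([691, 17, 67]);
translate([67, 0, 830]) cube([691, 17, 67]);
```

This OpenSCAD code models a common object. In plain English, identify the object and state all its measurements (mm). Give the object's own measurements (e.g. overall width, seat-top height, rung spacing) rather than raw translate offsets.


A rectangular picture frame lying in the x–z plane (depth along y). The opening is 691 mm wide (x) by 763 mm tall (z), surrounded by a border 67 mm wide on all four sides. The frame is 17 mm deep and is made of two full-height vertical stiles with two horizontal rails fitted between them.


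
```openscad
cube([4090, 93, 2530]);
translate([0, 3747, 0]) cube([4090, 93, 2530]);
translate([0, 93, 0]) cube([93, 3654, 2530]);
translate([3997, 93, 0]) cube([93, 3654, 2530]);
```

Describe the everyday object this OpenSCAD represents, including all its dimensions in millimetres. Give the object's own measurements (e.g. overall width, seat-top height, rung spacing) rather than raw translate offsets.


The wall frame of a small rectangular building: four walls, each 2530 mm tall and 93 mm thick, enclosing a footprint 4090 mm (x) by 3840 mm (y) outside-to-outside, with no floor or roof. The front and back walls (the −y and +y sides) span the full width; the two side walls fit between them.


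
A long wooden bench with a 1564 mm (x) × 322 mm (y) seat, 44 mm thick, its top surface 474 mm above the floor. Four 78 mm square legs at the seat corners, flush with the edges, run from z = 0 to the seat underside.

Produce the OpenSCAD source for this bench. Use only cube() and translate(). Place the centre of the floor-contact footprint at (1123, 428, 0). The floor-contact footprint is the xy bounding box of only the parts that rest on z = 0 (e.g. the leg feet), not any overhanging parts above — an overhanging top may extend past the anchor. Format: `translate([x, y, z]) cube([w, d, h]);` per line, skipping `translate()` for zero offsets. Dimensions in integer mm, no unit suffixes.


translate([341, 267, 430]) cube([1564, 322, 44]);
translate([341, 267, 0]) cube([78, 78, 430]);
translate([341, 511, 0]) cube([78, 78, 430]);
translate([1827, 267, 0]) cube([78, 78, 430]);
translate([1827, 511, 0]) cube([78, 78, 430]);


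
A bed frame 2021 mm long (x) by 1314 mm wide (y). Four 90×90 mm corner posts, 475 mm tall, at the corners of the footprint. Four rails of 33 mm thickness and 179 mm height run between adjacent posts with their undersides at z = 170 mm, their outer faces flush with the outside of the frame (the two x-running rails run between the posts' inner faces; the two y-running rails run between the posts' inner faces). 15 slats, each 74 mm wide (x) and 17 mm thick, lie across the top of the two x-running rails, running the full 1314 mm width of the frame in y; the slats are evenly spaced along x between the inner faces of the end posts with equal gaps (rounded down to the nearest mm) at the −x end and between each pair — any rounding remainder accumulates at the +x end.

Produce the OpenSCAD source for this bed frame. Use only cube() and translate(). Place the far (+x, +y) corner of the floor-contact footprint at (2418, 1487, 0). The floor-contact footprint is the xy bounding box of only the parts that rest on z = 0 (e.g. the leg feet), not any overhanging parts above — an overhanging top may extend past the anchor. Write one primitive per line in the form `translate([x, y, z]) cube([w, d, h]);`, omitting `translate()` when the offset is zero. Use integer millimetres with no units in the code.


// slat z = rail_z + rail_h = 170 + 179 = 349
// slat gap = ⌊(1841 − 15·74) / 16⌋ = 45
translate([397, 173, 0]) cube([90, 90, 475]);
translate([397, 1397, 0]) cube([90, 90, 475]);
translate([2328, 173, 0]) cube([90, 90, 475]);
translate([2328, 1397, 0]) cube([90, 90, 475]);
translate([487, 173, 170]) cube([1841, 33, 179]);
translate([487, 1454, 170]) cube([1841, 33, 179]);
translate([397, 263, 170]) cube([33, 1134, 179]);
translate([2385, 263, 170]) cube([33, 1134, 179]);
translate([532, 173, 349]) cube([74, 1314, 17]);
translate([651, 173, 349]) cube([74, 1314, 17]);
translate([770, 173, 349]) cube([74, 1314, 17]);
translate([889, 173, 349]) cube([74, 1314, 17]);
translate([1008, 173, 349]) cube([74, 1314, 17]);
translate([1127, 173, 349]) cube([74, 1314, 17]);
translate([1246, 173, 349]) cube([74, 1314, 17]);
translate([1365, 173, 349]) cube([74, 1314, 17]);
translate([1484, 173, 349]) cube([74, 1314, 17]);
translate([1603, 173, 349]) cube([74, 1314, 17]);
translate([1722, 173, 349]) cube([74, 1314, 17]);
translate([1841, 173, 349]) cube([74, 1314, 17]);
translate([1960, 173, 349]) cube([74, 1314, 17]);
translate([2079, 173, 349]) cube([74, 1314, 17]);
translate([2198, 173, 349]) cube([74, 1314, 17]);
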